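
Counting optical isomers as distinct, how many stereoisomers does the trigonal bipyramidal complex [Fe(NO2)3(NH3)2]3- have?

3

A trigonal bipyramid has two axial and three equatorial sites, which are chemically inequivalent.
The distinct arrangements are (3 in all): NH3 both axial; NH3 one axial, one equatorial; NH3 both equatorial.
Each arrangement has an internal mirror plane or centre of symmetry, so none is chiral.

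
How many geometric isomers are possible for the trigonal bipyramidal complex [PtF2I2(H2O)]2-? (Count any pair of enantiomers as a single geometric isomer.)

5

In a trigonal bipyramid the two axial positions differ from the three equatorial ones.
Placing the ligands in turn and identifying arrangements related by rotation or reflection leaves 5 distinct geometric isomers.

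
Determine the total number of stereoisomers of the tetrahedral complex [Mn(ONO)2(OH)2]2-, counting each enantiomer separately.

Only one geometric arrangement is possible.

1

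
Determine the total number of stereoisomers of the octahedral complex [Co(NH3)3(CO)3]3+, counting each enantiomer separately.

The six octahedral sites form three mutually perpendicular trans pairs.
Working through the distinct placements yields 2 geometric isomers: NH3 mer; NH3 fac.
Each arrangement has an internal mirror plane or centre of symmetry, so none is chiral.

2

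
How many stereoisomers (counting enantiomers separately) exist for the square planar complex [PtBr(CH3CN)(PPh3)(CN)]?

The distinct arrangements are (3 in all): (Br/CN trans, CH3CN/PPh3 trans); (Br/PPh3 trans, CH3CN/CN trans); (Br/CH3CN trans, CN/PPh3 trans).
Each arrangement has an internal mirror plane or centre of symmetry, so none is chiral.

3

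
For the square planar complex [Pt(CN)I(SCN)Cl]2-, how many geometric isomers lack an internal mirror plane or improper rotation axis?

0

A square has two trans pairs of vertices; adjacent vertices are cis.
Systematic placement gives 3 geometric isomers: (CN/I trans, Cl/SCN trans); (CN/SCN trans, Cl/I trans); (CN/Cl trans, I/SCN trans).
Each arrangement has an internal mirror plane or centre of symmetry, so none is chiral.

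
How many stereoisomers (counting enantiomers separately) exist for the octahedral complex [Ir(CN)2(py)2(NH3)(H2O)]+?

8

The six octahedral sites form three mutually perpendicular trans pairs.
Working through the distinct placements yields 6 geometric isomers: CN trans, py trans; CN trans, py cis; CN cis, py trans; CN cis, py cis (3 arrangements, 2 chiral).
Of these, 2 lack any improper symmetry element and so occur as enantiomeric pairs, giving 6 + 2 = 8 stereoisomers in total.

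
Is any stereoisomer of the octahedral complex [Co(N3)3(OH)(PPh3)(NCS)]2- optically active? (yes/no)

There are 4 geometric isomers: N3 mer (3 arrangements); N3 fac (chiral).
One of these lacks any improper symmetry element and so occurs as an enantiomeric pair, giving 4 + 1 = 5 stereoisomers in total.

yes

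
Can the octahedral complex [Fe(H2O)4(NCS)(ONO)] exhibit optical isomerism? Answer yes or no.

An octahedron has six vertices in three trans pairs; every non-trans pair is cis.
Systematic placement gives 2 geometric isomers: NCS and ONO mutually trans; NCS and ONO mutually cis.
Each arrangement has an internal mirror plane or centre of symmetry, so none is chiral.

no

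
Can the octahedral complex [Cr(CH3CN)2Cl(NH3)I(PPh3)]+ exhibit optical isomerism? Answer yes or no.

The six octahedral sites form three mutually perpendicular trans pairs.
Systematic enumeration (placing each ligand type in turn and discarding arrangements equivalent by rotation or reflection) gives 9 geometric isomers.
Of these, 6 lack any improper symmetry element and so occur as enantiomeric pairs, giving 9 + 6 = 15 stereoisomers in total.

yes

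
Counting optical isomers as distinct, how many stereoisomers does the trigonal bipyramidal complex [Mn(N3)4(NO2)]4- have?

2

A trigonal bipyramid has two axial and three equatorial sites, which are chemically inequivalent.
There are 2 geometric isomers: NO2 equatorial; NO2 axial.
Each arrangement has an internal mirror plane or centre of symmetry, so none is chiral.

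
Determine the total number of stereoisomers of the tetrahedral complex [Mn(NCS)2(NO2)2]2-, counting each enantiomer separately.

In a tetrahedral complex all four positions are equivalent and every pair of ligands is adjacent — there is no cis/trans distinction.
Only one geometric arrangement is possible.

1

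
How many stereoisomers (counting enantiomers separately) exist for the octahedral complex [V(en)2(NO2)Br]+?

Each en is bidentate and must span two cis positions.
The distinct arrangements are (2 in all): NO2 and Br mutually trans; NO2 and Br mutually cis (chiral).
One of these lacks any improper symmetry element and so occurs as an enantiomeric pair, giving 2 + 1 = 3 stereoisomers in total.

3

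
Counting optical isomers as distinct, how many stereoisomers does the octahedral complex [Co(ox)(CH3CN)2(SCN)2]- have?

Each ox is bidentate and must span two cis positions.
There are 3 geometric isomers: CH3CN trans, SCN cis; CH3CN cis, SCN cis (chiral); CH3CN cis, SCN trans.
One of these lacks any improper symmetry element and so occurs as an enantiomeric pair, giving 3 + 1 = 4 stereoisomers in total.

4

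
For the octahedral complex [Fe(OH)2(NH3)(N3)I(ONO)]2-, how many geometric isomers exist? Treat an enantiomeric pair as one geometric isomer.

9

An octahedron has six vertices in three trans pairs; every non-trans pair is cis.
Placing the ligands in turn and identifying arrangements related by rotation or reflection leaves 9 distinct geometric isomers.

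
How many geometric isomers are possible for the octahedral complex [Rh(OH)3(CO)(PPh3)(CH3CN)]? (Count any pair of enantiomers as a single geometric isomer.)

In an octahedral complex each vertex has one trans partner and four cis neighbours.
There are 4 geometric isomers: OH mer (3 arrangements); OH fac (chiral).

4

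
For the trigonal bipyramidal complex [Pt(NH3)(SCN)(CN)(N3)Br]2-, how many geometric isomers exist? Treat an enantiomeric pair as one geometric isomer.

A trigonal bipyramid has two axial and three equatorial sites, which are chemically inequivalent.
Placing the ligands in turn and identifying arrangements related by rotation or reflection leaves 10 distinct geometric isomers.

10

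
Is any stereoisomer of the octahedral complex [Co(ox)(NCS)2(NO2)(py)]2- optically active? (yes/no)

An octahedron has six vertices in three trans pairs; every non-trans pair is cis.
Each ox is bidentate and must span two cis positions.
Systematic placement gives 4 geometric isomers: NCS trans; NCS cis (3 arrangements, 2 chiral).
Of these, 2 lack any improper symmetry element and so occur as enantiomeric pairs, giving 4 + 2 = 6 stereoisomers in total.

yes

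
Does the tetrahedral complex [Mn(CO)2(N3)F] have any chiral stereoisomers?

no

Only one geometric arrangement is possible.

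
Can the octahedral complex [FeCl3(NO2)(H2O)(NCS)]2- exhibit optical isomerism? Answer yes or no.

yes

The six octahedral sites form three mutually perpendicular trans pairs.
Systematic placement gives 4 geometric isomers: Cl mer (3 arrangements); Cl fac (chiral).
One of these lacks any improper symmetry element and so occurs as an enantiomeric pair, giving 4 + 1 = 5 stereoisomers in total.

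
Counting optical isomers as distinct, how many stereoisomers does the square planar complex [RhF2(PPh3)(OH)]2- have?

There are 2 geometric isomers: F cis; F trans.
Each arrangement has an internal mirror plane or centre of symmetry, so none is chiral.

2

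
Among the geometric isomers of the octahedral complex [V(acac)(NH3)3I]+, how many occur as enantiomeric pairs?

0

The six octahedral sites form three mutually perpendicular trans pairs.
Each acac is bidentate and must span two cis positions.
There are 2 geometric isomers: NH3 fac; NH3 mer.
Each arrangement has an internal mirror plane or centre of symmetry, so none is chiral.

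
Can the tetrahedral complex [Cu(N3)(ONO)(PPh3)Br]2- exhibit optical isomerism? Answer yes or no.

yes

In a tetrahedral complex all four positions are equivalent and every pair of ligands is adjacent — there is no cis/trans distinction.
Only one geometric arrangement is possible; it has no improper symmetry element, so it exists as a pair of enantiomers (2 stereoisomers).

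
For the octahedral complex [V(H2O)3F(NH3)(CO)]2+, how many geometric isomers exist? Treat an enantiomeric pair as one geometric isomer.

4

The distinct arrangements are (4 in all): H2O mer (3 arrangements); H2O fac (chiral).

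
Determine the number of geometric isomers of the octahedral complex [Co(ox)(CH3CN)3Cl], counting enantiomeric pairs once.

2

Each ox is bidentate and must span two cis positions.
Systematic placement gives 2 geometric isomers: CH3CN mer; CH3CN fac.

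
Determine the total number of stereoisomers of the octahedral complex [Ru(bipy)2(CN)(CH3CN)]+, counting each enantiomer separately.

3

In an octahedral complex each vertex has one trans partner and four cis neighbours.
Each bipy is bidentate and must span two cis positions.
The distinct arrangements are (2 in all): CN and CH3CN mutually trans; CN and CH3CN mutually cis (chiral).
One of these lacks any improper symmetry element and so occurs as an enantiomeric pair, giving 2 + 1 = 3 stereoisomers in total.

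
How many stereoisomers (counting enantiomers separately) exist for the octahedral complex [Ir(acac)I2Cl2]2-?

The six octahedral sites form three mutually perpendicular trans pairs.
Each acac is bidentate and must span two cis positions.
Working through the distinct placements yields 3 geometric isomers: I cis, Cl trans; I cis, Cl cis (chiral); I trans, Cl cis.
One of these lacks any improper symmetry element and so occurs as an enantiomeric pair, giving 3 + 1 = 4 stereoisomers in total.

4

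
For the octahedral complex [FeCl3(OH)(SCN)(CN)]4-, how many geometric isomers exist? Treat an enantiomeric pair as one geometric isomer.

The distinct arrangements are (4 in all): Cl mer (3 arrangements); Cl fac (chiral).

4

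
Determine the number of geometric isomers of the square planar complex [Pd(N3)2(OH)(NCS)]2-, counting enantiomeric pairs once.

There are 2 geometric isomers: N3 cis; N3 trans.

2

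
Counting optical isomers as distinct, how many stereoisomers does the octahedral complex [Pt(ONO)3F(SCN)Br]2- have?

5

There are 4 geometric isomers: ONO mer (3 arrangements); ONO fac (chiral).
One of these lacks any improper symmetry element and so occurs as an enantiomeric pair, giving 4 + 1 = 5 stereoisomers in total.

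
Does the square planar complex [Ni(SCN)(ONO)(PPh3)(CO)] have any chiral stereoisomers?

no

There are 3 geometric isomers: (CO/PPh3 trans, ONO/SCN trans); (CO/SCN trans, ONO/PPh3 trans); (CO/ONO trans, PPh3/SCN trans).
Each arrangement has an internal mirror plane or centre of symmetry, so none is chiral.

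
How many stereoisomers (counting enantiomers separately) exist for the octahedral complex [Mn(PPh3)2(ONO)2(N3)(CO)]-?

8

The six octahedral sites form three mutually perpendicular trans pairs.
There are 6 geometric isomers: PPh3 trans, ONO trans; PPh3 cis, ONO cis (3 arrangements, 2 chiral); PPh3 trans, ONO cis; PPh3 cis, ONO trans.
Of these, 2 lack any improper symmetry element and so occur as enantiomeric pairs, giving 6 + 2 = 8 stereoisomers in total.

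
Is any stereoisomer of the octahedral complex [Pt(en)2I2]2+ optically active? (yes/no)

yes

Each en is bidentate and must span two cis positions.
The distinct arrangements are (2 in all): I trans; I cis (chiral).
One of these lacks any improper symmetry element and so occurs as an enantiomeric pair, giving 2 + 1 = 3 stereoisomers in total.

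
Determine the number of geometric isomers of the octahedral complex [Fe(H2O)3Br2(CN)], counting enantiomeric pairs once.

3

The six octahedral sites form three mutually perpendicular trans pairs.
There are 3 geometric isomers: H2O mer, Br trans; H2O mer, Br cis; H2O fac, Br cis.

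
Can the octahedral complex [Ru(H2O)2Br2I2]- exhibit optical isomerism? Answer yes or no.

yes

The six octahedral sites form three mutually perpendicular trans pairs.
The distinct arrangements are (5 in all): H2O trans, Br trans, I trans; H2O cis, Br trans, I cis; H2O cis, Br cis, I trans; H2O cis, Br cis, I cis (chiral); H2O trans, Br cis, I cis.
One of these lacks any improper symmetry element and so occurs as an enantiomeric pair, giving 5 + 1 = 6 stereoisomers in total.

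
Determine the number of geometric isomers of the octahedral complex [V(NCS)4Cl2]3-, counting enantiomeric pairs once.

The six octahedral sites form three mutually perpendicular trans pairs.
The distinct arrangements are (2 in all): Cl trans; Cl cis.

2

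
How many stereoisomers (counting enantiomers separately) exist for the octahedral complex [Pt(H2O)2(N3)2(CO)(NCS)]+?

There are 6 geometric isomers: H2O cis, N3 cis (3 arrangements, 2 chiral); H2O cis, N3 trans; H2O trans, N3 cis; H2O trans, N3 trans.
Of these, 2 lack any improper symmetry element and so occur as enantiomeric pairs, giving 6 + 2 = 8 stereoisomers in total.

8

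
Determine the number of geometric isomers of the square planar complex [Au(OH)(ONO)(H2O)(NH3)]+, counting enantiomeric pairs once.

3

A square has two trans pairs of vertices; adjacent vertices are cis.
Systematic placement gives 3 geometric isomers: (H2O/OH trans, NH3/ONO trans); (H2O/ONO trans, NH3/OH trans); (H2O/NH3 trans, OH/ONO trans).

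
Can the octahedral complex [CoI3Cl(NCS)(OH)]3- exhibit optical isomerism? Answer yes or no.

yes

The six octahedral sites form three mutually perpendicular trans pairs.
Working through the distinct placements yields 4 geometric isomers: I mer (3 arrangements); I fac (chiral).
One of these lacks any improper symmetry element and so occurs as an enantiomeric pair, giving 4 + 1 = 5 stereoisomers in total.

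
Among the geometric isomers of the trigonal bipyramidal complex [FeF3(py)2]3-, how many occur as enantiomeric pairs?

0

Working through the distinct placements yields 3 geometric isomers: py both equatorial; py one axial, one equatorial; py both axial.
Each arrangement has an internal mirror plane or centre of symmetry, so none is chiral.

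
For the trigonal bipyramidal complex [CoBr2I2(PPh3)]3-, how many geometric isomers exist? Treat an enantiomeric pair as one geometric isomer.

5

Exhaustive case analysis gives 5 geometric isomers.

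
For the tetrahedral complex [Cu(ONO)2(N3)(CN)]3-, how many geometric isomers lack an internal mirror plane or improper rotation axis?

All four vertices of a tetrahedron are equivalent and mutually adjacent, so cis/trans isomerism cannot arise.
Only one geometric arrangement is possible.

0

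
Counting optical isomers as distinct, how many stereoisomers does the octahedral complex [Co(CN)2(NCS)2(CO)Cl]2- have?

8

There are 6 geometric isomers: CN trans, NCS trans; CN trans, NCS cis; CN cis, NCS trans; CN cis, NCS cis (3 arrangements, 2 chiral).
Of these, 2 lack any improper symmetry element and so occur as enantiomeric pairs, giving 6 + 2 = 8 stereoisomers in total.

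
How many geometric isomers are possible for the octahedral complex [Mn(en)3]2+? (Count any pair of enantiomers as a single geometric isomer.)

1

The six octahedral sites form three mutually perpendicular trans pairs.
Each en is bidentate and must span two cis positions.
Only one geometric arrangement is possible; it has no improper symmetry element, so it exists as a pair of enantiomers (2 stereoisomers).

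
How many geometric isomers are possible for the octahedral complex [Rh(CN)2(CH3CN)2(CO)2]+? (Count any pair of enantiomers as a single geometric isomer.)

The six octahedral sites form three mutually perpendicular trans pairs.
Working through the distinct placements yields 5 geometric isomers: CN trans, CH3CN trans, CO trans; CN cis, CH3CN trans, CO cis; CN cis, CH3CN cis, CO trans; CN cis, CH3CN cis, CO cis (chiral); CN trans, CH3CN cis, CO cis.

5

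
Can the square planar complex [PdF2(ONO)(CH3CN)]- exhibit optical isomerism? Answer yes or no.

A square has two trans pairs of vertices; adjacent vertices are cis.
Systematic placement gives 2 geometric isomers: F cis; F trans.
Each arrangement has an internal mirror plane or centre of symmetry, so none is chiral.

no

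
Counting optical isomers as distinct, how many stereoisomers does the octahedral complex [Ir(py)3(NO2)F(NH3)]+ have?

5

In an octahedral complex each vertex has one trans partner and four cis neighbours.
Working through the distinct placements yields 4 geometric isomers: py mer (3 arrangements); py fac (chiral).
One of these lacks any improper symmetry element and so occurs as an enantiomeric pair, giving 4 + 1 = 5 stereoisomers in total.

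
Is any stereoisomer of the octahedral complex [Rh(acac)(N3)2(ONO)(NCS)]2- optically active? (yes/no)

Each acac is bidentate and must span two cis positions.
Working through the distinct placements yields 4 geometric isomers: N3 trans; N3 cis (3 arrangements, 2 chiral).
Of these, 2 lack any improper symmetry element and so occur as enantiomeric pairs, giving 4 + 2 = 6 stereoisomers in total.

yes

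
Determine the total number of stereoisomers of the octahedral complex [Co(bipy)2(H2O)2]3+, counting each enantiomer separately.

3

Each bipy is bidentate and must span two cis positions.
There are 2 geometric isomers: H2O trans; H2O cis (chiral).
One of these lacks any improper symmetry element and so occurs as an enantiomeric pair, giving 2 + 1 = 3 stereoisomers in total.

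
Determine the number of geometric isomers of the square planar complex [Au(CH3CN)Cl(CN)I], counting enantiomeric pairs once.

3

Working through the distinct placements yields 3 geometric isomers: (CH3CN/Cl trans, CN/I trans); (CH3CN/I trans, CN/Cl trans); (CH3CN/CN trans, Cl/I trans).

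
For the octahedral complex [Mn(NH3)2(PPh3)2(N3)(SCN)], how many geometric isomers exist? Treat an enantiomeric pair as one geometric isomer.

The six octahedral sites form three mutually perpendicular trans pairs.
There are 6 geometric isomers: NH3 cis, PPh3 cis (3 arrangements, 2 chiral); NH3 cis, PPh3 trans; NH3 trans, PPh3 cis; NH3 trans, PPh3 trans.

6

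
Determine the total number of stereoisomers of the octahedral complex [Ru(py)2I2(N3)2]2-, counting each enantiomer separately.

An octahedron has six vertices in three trans pairs; every non-trans pair is cis.
Working through the distinct placements yields 5 geometric isomers: py trans, I trans, N3 trans; py cis, I trans, N3 cis; py trans, I cis, N3 cis; py cis, I cis, N3 cis (chiral); py cis, I cis, N3 trans.
One of these lacks any improper symmetry element and so occurs as an enantiomeric pair, giving 5 + 1 = 6 stereoisomers in total.

6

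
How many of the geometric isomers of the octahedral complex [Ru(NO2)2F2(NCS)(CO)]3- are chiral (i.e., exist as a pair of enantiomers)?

In an octahedral complex each vertex has one trans partner and four cis neighbours.
Systematic placement gives 6 geometric isomers: NO2 trans, F cis; NO2 cis, F cis (3 arrangements, 2 chiral); NO2 trans, F trans; NO2 cis, F trans.
Of these, 2 lack any improper symmetry element and so occur as enantiomeric pairs, giving 6 + 2 = 8 stereoisomers in total.

2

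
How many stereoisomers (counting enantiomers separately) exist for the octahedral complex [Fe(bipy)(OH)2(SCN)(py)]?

In an octahedral complex each vertex has one trans partner and four cis neighbours.
Each bipy is bidentate and must span two cis positions.
There are 4 geometric isomers: OH trans; OH cis (3 arrangements, 2 chiral).
Of these, 2 lack any improper symmetry element and so occur as enantiomeric pairs, giving 4 + 2 = 6 stereoisomers in total.

6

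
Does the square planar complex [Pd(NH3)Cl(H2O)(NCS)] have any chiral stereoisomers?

no

A square has two trans pairs of vertices; adjacent vertices are cis.
Systematic placement gives 3 geometric isomers: (Cl/NCS trans, H2O/NH3 trans); (Cl/NH3 trans, H2O/NCS trans); (Cl/H2O trans, NCS/NH3 trans).
Each arrangement has an internal mirror plane or centre of symmetry, so none is chiral.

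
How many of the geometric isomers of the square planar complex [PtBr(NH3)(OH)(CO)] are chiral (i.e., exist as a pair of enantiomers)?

In a square planar complex each vertex has one trans partner and two cis neighbours.
There are 3 geometric isomers: (Br/NH3 trans, CO/OH trans); (Br/OH trans, CO/NH3 trans); (Br/CO trans, NH3/OH trans).
Each arrangement has an internal mirror plane or centre of symmetry, so none is chiral.

0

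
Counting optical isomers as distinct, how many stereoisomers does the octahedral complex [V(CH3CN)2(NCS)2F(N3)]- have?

8

An octahedron has six vertices in three trans pairs; every non-trans pair is cis.
Working through the distinct placements yields 6 geometric isomers: CH3CN trans, NCS trans; CH3CN trans, NCS cis; CH3CN cis, NCS trans; CH3CN cis, NCS cis (3 arrangements, 2 chiral).
Of these, 2 lack any improper symmetry element and so occur as enantiomeric pairs, giving 6 + 2 = 8 stereoisomers in total.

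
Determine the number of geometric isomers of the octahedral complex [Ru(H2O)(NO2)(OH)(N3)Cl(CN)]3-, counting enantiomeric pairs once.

15

The six octahedral sites form three mutually perpendicular trans pairs.
Systematic enumeration (placing each ligand type in turn and discarding arrangements equivalent by rotation or reflection) gives 15 geometric isomers.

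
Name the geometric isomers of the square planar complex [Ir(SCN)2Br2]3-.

cis and trans

In a square planar complex each vertex has one trans partner and two cis neighbours.
Working through the distinct placements yields 2 geometric isomers: SCN cis; SCN trans.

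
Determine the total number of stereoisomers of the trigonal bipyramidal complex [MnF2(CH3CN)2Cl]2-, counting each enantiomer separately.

In a trigonal bipyramid the two axial positions differ from the three equatorial ones.
Systematic enumeration (placing each ligand type in turn and discarding arrangements equivalent by rotation or reflection) gives 5 geometric isomers.
One of these lacks any improper symmetry element and so occurs as an enantiomeric pair, giving 5 + 1 = 6 stereoisomers in total.

6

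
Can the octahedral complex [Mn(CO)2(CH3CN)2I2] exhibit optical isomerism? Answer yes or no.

In an octahedral complex each vertex has one trans partner and four cis neighbours.
Working through the distinct placements yields 5 geometric isomers: CO trans, CH3CN trans, I trans; CO cis, CH3CN trans, I cis; CO cis, CH3CN cis, I trans; CO cis, CH3CN cis, I cis (chiral); CO trans, CH3CN cis, I cis.
One of these lacks any improper symmetry element and so occurs as an enantiomeric pair, giving 5 + 1 = 6 stereoisomers in total.

yes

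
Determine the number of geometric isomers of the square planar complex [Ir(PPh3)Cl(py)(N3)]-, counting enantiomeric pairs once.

In a square planar complex each vertex has one trans partner and two cis neighbours.
The distinct arrangements are (3 in all): (Cl/PPh3 trans, N3/py trans); (Cl/py trans, N3/PPh3 trans); (Cl/N3 trans, PPh3/py trans).

3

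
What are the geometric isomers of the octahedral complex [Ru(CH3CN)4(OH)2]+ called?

An octahedron has six vertices in three trans pairs; every non-trans pair is cis.
The distinct arrangements are (2 in all): OH trans; OH cis.

cis and trans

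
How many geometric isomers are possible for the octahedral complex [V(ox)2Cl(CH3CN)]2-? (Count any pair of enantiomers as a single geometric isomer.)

The six octahedral sites form three mutually perpendicular trans pairs.
Each ox is bidentate and must span two cis positions.
Systematic placement gives 2 geometric isomers: Cl and CH3CN mutually trans; Cl and CH3CN mutually cis (chiral).

2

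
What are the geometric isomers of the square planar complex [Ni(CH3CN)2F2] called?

A square has two trans pairs of vertices; adjacent vertices are cis.
There are 2 geometric isomers: CH3CN cis; CH3CN trans.

cis and trans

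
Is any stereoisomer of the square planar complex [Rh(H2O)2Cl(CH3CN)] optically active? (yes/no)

no

In a square planar complex each vertex has one trans partner and two cis neighbours.
The distinct arrangements are (2 in all): H2O cis; H2O trans.
Each arrangement has an internal mirror plane or centre of symmetry, so none is chiral.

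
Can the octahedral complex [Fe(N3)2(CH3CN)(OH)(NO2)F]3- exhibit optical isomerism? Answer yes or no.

An octahedron has six vertices in three trans pairs; every non-trans pair is cis.
Systematic enumeration (placing each ligand type in turn and discarding arrangements equivalent by rotation or reflection) gives 9 geometric isomers.
Of these, 6 lack any improper symmetry element and so occur as enantiomeric pairs, giving 9 + 6 = 15 stereoisomers in total.

yes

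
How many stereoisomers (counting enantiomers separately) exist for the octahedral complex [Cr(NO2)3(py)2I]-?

3

The six octahedral sites form three mutually perpendicular trans pairs.
The distinct arrangements are (3 in all): NO2 mer, py trans; NO2 fac, py cis; NO2 mer, py cis.
Each arrangement has an internal mirror plane or centre of symmetry, so none is chiral.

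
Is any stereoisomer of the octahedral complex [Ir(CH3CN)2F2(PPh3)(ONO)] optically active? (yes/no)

yes

In an octahedral complex each vertex has one trans partner and four cis neighbours.
There are 6 geometric isomers: CH3CN trans, F trans; CH3CN trans, F cis; CH3CN cis, F cis (3 arrangements, 2 chiral); CH3CN cis, F trans.
Of these, 2 lack any improper symmetry element and so occur as enantiomeric pairs, giving 6 + 2 = 8 stereoisomers in total.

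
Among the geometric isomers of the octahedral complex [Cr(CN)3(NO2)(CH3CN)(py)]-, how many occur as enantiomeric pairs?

1

Systematic placement gives 4 geometric isomers: CN mer (3 arrangements); CN fac (chiral).
One of these lacks any improper symmetry element and so occurs as an enantiomeric pair, giving 4 + 1 = 5 stereoisomers in total.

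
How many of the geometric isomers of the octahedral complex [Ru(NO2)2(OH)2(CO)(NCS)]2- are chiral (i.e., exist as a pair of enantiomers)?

Working through the distinct placements yields 6 geometric isomers: NO2 trans, OH trans; NO2 cis, OH cis (3 arrangements, 2 chiral); NO2 cis, OH trans; NO2 trans, OH cis.
Of these, 2 lack any improper symmetry element and so occur as enantiomeric pairs, giving 6 + 2 = 8 stereoisomers in total.

2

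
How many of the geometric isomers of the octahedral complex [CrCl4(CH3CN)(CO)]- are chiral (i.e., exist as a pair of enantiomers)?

0

An octahedron has six vertices in three trans pairs; every non-trans pair is cis.
There are 2 geometric isomers: CH3CN and CO mutually trans; CH3CN and CO mutually cis.
Each arrangement has an internal mirror plane or centre of symmetry, so none is chiral.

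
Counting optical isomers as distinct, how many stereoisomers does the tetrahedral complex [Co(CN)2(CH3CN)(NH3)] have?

In a tetrahedral complex all four positions are equivalent and every pair of ligands is adjacent — there is no cis/trans distinction.
Only one geometric arrangement is possible.

1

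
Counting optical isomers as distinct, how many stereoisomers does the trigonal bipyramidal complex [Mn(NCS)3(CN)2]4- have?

A trigonal bipyramid has two axial and three equatorial sites, which are chemically inequivalent.
Working through the distinct placements yields 3 geometric isomers: CN both axial; CN one axial, one equatorial; CN both equatorial.
Each arrangement has an internal mirror plane or centre of symmetry, so none is chiral.

3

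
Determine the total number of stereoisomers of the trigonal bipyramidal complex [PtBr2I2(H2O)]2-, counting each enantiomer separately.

6

In a trigonal bipyramid the two axial positions differ from the three equatorial ones.
Exhaustive case analysis gives 5 geometric isomers.
One of these lacks any improper symmetry element and so occurs as an enantiomeric pair, giving 5 + 1 = 6 stereoisomers in total.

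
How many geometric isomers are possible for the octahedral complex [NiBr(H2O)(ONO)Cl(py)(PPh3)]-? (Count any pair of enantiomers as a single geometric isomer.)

15

An octahedron has six vertices in three trans pairs; every non-trans pair is cis.
Placing the ligands in turn and identifying arrangements related by rotation or reflection leaves 15 distinct geometric isomers.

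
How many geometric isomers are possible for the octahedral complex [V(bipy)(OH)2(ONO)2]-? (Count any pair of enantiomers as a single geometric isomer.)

The six octahedral sites form three mutually perpendicular trans pairs.
Each bipy is bidentate and must span two cis positions.
Systematic placement gives 3 geometric isomers: OH trans, ONO cis; OH cis, ONO cis (chiral); OH cis, ONO trans.

3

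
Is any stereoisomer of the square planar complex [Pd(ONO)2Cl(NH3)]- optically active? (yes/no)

no

In a square planar complex each vertex has one trans partner and two cis neighbours.
Systematic placement gives 2 geometric isomers: ONO cis; ONO trans.
Each arrangement has an internal mirror plane or centre of symmetry, so none is chiral.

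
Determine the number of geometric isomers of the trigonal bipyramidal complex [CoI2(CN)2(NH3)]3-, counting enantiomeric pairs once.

5

In a trigonal bipyramid the two axial positions differ from the three equatorial ones.
Exhaustive case analysis gives 5 geometric isomers.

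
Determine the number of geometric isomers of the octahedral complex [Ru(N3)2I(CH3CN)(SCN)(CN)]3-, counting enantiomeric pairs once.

An octahedron has six vertices in three trans pairs; every non-trans pair is cis.
Systematic enumeration (placing each ligand type in turn and discarding arrangements equivalent by rotation or reflection) gives 9 geometric isomers.

9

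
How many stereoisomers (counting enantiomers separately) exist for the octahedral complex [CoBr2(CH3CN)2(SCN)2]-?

An octahedron has six vertices in three trans pairs; every non-trans pair is cis.
There are 5 geometric isomers: Br trans, CH3CN trans, SCN trans; Br trans, CH3CN cis, SCN cis; Br cis, CH3CN cis, SCN trans; Br cis, CH3CN cis, SCN cis (chiral); Br cis, CH3CN trans, SCN cis.
One of these lacks any improper symmetry element and so occurs as an enantiomeric pair, giving 5 + 1 = 6 stereoisomers in total.

6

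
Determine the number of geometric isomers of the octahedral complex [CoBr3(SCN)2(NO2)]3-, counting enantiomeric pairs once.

An octahedron has six vertices in three trans pairs; every non-trans pair is cis.
The distinct arrangements are (3 in all): Br mer, SCN trans; Br mer, SCN cis; Br fac, SCN cis.

3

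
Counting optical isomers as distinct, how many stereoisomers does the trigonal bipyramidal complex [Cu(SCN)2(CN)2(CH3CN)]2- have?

6

In a trigonal bipyramid the two axial positions differ from the three equatorial ones.
Placing the ligands in turn and identifying arrangements related by rotation or reflection leaves 5 distinct geometric isomers.
One of these lacks any improper symmetry element and so occurs as an enantiomeric pair, giving 5 + 1 = 6 stereoisomers in total.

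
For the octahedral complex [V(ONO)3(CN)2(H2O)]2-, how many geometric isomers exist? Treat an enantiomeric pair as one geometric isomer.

Working through the distinct placements yields 3 geometric isomers: ONO mer, CN trans; ONO mer, CN cis; ONO fac, CN cis.

3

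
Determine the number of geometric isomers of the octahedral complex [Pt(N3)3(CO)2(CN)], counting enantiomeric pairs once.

3

The six octahedral sites form three mutually perpendicular trans pairs.
Working through the distinct placements yields 3 geometric isomers: N3 mer, CO cis; N3 mer, CO trans; N3 fac, CO cis.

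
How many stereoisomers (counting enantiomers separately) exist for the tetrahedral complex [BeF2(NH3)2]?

1

In a tetrahedral complex all four positions are equivalent and every pair of ligands is adjacent — there is no cis/trans distinction.
Only one geometric arrangement is possible.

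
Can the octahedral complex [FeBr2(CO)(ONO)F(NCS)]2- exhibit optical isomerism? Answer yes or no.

yes

The six octahedral sites form three mutually perpendicular trans pairs.
Exhaustive case analysis gives 9 geometric isomers.
Of these, 6 lack any improper symmetry element and so occur as enantiomeric pairs, giving 9 + 6 = 15 stereoisomers in total.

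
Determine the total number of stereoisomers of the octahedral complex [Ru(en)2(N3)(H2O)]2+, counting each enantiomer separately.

3

An octahedron has six vertices in three trans pairs; every non-trans pair is cis.
Each en is bidentate and must span two cis positions.
Systematic placement gives 2 geometric isomers: N3 and H2O mutually trans; N3 and H2O mutually cis (chiral).
One of these lacks any improper symmetry element and so occurs as an enantiomeric pair, giving 2 + 1 = 3 stereoisomers in total.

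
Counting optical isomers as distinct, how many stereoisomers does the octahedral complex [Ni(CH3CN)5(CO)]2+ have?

An octahedron has six vertices in three trans pairs; every non-trans pair is cis.
Only one geometric arrangement is possible.

1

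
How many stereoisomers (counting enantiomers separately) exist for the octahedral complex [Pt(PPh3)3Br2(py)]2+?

Working through the distinct placements yields 3 geometric isomers: PPh3 mer, Br trans; PPh3 fac, Br cis; PPh3 mer, Br cis.
Each arrangement has an internal mirror plane or centre of symmetry, so none is chiral.

3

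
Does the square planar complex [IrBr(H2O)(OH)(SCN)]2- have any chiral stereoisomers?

In a square planar complex each vertex has one trans partner and two cis neighbours.
The distinct arrangements are (3 in all): (Br/OH trans, H2O/SCN trans); (Br/SCN trans, H2O/OH trans); (Br/H2O trans, OH/SCN trans).
Each arrangement has an internal mirror plane or centre of symmetry, so none is chiral.

no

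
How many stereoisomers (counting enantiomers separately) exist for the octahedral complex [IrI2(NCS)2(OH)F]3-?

8

The distinct arrangements are (6 in all): I cis, NCS cis (3 arrangements, 2 chiral); I cis, NCS trans; I trans, NCS cis; I trans, NCS trans.
Of these, 2 lack any improper symmetry element and so occur as enantiomeric pairs, giving 6 + 2 = 8 stereoisomers in total.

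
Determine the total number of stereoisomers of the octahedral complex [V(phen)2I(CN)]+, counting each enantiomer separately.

In an octahedral complex each vertex has one trans partner and four cis neighbours.
Each phen is bidentate and must span two cis positions.
Working through the distinct placements yields 2 geometric isomers: I and CN mutually trans; I and CN mutually cis (chiral).
One of these lacks any improper symmetry element and so occurs as an enantiomeric pair, giving 2 + 1 = 3 stereoisomers in total.

3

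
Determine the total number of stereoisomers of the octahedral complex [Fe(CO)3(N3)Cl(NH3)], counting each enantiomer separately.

5

An octahedron has six vertices in three trans pairs; every non-trans pair is cis.
Systematic placement gives 4 geometric isomers: CO mer (3 arrangements); CO fac (chiral).
One of these lacks any improper symmetry element and so occurs as an enantiomeric pair, giving 4 + 1 = 5 stereoisomers in total.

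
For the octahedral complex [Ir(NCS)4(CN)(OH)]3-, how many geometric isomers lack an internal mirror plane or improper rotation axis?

0

An octahedron has six vertices in three trans pairs; every non-trans pair is cis.
Working through the distinct placements yields 2 geometric isomers: CN and OH mutually cis; CN and OH mutually trans.
Each arrangement has an internal mirror plane or centre of symmetry, so none is chiral.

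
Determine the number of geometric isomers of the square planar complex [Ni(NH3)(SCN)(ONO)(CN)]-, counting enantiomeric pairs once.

A square has two trans pairs of vertices; adjacent vertices are cis.
The distinct arrangements are (3 in all): (CN/ONO trans, NH3/SCN trans); (CN/SCN trans, NH3/ONO trans); (CN/NH3 trans, ONO/SCN trans).

3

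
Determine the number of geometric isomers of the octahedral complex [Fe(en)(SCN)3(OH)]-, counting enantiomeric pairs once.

2

The six octahedral sites form three mutually perpendicular trans pairs.
Each en is bidentate and must span two cis positions.
Systematic placement gives 2 geometric isomers: SCN fac; SCN mer.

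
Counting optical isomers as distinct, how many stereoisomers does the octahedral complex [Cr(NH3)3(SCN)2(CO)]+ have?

Systematic placement gives 3 geometric isomers: NH3 mer, SCN trans; NH3 fac, SCN cis; NH3 mer, SCN cis.
Each arrangement has an internal mirror plane or centre of symmetry, so none is chiral.

3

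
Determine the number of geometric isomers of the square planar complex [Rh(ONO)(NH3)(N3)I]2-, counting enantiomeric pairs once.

3

A square has two trans pairs of vertices; adjacent vertices are cis.
There are 3 geometric isomers: (I/NH3 trans, N3/ONO trans); (I/ONO trans, N3/NH3 trans); (I/N3 trans, NH3/ONO trans).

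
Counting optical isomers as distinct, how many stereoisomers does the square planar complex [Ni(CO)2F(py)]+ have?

Working through the distinct placements yields 2 geometric isomers: CO cis; CO trans.
Each arrangement has an internal mirror plane or centre of symmetry, so none is chiral.

2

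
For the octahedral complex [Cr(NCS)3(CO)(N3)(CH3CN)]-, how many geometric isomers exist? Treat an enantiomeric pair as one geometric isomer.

4

An octahedron has six vertices in three trans pairs; every non-trans pair is cis.
Systematic placement gives 4 geometric isomers: NCS mer (3 arrangements); NCS fac (chiral).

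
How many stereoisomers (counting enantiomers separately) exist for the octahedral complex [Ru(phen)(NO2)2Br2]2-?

The six octahedral sites form three mutually perpendicular trans pairs.
Each phen is bidentate and must span two cis positions.
There are 3 geometric isomers: NO2 cis, Br trans; NO2 cis, Br cis (chiral); NO2 trans, Br cis.
One of these lacks any improper symmetry element and so occurs as an enantiomeric pair, giving 3 + 1 = 4 stereoisomers in total.

4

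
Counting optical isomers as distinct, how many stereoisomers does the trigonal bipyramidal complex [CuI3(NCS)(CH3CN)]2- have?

A trigonal bipyramid has two axial and three equatorial sites, which are chemically inequivalent.
Systematic placement gives 4 geometric isomers: NCS equatorial, CH3CN axial; NCS axial, CH3CN axial; NCS equatorial, CH3CN equatorial; NCS axial, CH3CN equatorial.
Each arrangement has an internal mirror plane or centre of symmetry, so none is chiral.

4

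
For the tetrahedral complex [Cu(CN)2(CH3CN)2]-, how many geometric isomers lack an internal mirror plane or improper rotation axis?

Only one geometric arrangement is possible.

0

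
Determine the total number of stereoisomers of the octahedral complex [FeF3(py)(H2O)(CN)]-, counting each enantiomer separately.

5

The six octahedral sites form three mutually perpendicular trans pairs.
There are 4 geometric isomers: F mer (3 arrangements); F fac (chiral).
One of these lacks any improper symmetry element and so occurs as an enantiomeric pair, giving 4 + 1 = 5 stereoisomers in total.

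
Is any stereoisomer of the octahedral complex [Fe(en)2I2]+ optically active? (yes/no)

In an octahedral complex each vertex has one trans partner and four cis neighbours.
Each en is bidentate and must span two cis positions.
There are 2 geometric isomers: I trans; I cis (chiral).
One of these lacks any improper symmetry element and so occurs as an enantiomeric pair, giving 2 + 1 = 3 stereoisomers in total.

yes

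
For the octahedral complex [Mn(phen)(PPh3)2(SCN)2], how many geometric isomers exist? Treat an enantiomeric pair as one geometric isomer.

In an octahedral complex each vertex has one trans partner and four cis neighbours.
Each phen is bidentate and must span two cis positions.
The distinct arrangements are (3 in all): PPh3 trans, SCN cis; PPh3 cis, SCN cis (chiral); PPh3 cis, SCN trans.

3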